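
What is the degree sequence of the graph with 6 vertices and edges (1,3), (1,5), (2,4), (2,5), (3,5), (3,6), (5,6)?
[4, 3, 2, 2, 2, 1] (degrees: deg(1)=2, deg(2)=2, deg(3)=3, deg(4)=1, deg(5)=4, deg(6)=2)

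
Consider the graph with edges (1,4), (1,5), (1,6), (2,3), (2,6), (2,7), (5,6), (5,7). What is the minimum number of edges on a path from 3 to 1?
3 (path: 3 -> 2 -> 6 -> 1, 3 edges)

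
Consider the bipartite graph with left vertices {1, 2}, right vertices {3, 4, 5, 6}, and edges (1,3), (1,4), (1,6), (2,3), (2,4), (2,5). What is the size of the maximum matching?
2 (matching: (1,6), (2,5); upper bound min(|L|,|R|) = min(2,4) = 2)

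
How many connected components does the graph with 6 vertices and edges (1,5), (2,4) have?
4 (components: {1, 5}, {2, 4}, {3}, {6})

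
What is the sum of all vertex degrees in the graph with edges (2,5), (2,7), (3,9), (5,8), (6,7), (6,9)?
12 (handshake: sum of degrees = 2|E| = 2 x 6 = 12)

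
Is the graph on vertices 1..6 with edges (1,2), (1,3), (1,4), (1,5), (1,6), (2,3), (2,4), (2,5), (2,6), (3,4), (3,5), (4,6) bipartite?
No (odd cycle of length 3: 5 -> 1 -> 2 -> 5)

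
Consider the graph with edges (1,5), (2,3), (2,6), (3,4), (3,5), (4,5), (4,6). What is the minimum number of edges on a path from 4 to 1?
2 (path: 4 -> 5 -> 1, 2 edges)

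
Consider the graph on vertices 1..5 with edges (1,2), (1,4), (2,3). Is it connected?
No, it has 2 components: {1, 2, 3, 4}, {5}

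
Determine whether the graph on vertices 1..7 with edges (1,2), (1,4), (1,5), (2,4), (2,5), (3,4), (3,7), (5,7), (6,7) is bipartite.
No (odd cycle of length 3: 5 -> 1 -> 2 -> 5)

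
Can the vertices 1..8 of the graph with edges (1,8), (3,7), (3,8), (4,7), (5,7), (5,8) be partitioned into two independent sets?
Yes. Partition: {1, 2, 3, 4, 5, 6}, {7, 8}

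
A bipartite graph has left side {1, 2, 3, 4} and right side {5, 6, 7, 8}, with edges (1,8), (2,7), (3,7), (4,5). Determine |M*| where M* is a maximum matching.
3 (matching: (1,8), (2,7), (4,5); upper bound min(|L|,|R|) = min(4,4) = 4)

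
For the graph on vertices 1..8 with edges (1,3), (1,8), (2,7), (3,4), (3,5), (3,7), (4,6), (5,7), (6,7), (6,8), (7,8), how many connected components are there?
1 (components: {1, 2, 3, 4, 5, 6, 7, 8})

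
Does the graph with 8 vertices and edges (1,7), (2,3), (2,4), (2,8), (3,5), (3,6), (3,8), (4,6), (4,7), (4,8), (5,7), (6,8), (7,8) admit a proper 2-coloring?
No (odd cycle of length 3: 8 -> 7 -> 4 -> 8)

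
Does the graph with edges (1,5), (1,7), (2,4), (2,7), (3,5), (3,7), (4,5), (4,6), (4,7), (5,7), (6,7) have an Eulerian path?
Yes — and in fact it has an Eulerian circuit (the graph is connected and all 7 vertices have even degree)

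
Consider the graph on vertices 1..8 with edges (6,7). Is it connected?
No, it has 7 components: {1}, {2}, {3}, {4}, {5}, {6, 7}, {8}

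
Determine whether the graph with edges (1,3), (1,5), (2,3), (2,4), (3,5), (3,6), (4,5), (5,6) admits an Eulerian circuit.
Yes (the graph is connected and all 6 vertices have even degree)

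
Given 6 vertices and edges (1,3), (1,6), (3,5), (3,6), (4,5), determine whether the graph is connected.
No, it has 2 components: {1, 3, 4, 5, 6}, {2}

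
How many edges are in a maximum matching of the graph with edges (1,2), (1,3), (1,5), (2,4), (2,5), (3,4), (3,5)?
2 (matching: (2,5), (3,4); upper bound floor(n/2) = floor(5/2) = 2)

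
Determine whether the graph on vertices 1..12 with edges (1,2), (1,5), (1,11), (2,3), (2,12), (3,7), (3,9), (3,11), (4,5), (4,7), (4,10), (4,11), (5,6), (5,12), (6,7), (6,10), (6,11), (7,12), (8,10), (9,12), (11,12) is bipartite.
Yes. Partition: {1, 3, 4, 6, 8, 12}, {2, 5, 7, 9, 10, 11}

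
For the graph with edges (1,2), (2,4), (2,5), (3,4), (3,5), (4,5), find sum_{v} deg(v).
12 (handshake: sum of degrees = 2|E| = 2 x 6 = 12)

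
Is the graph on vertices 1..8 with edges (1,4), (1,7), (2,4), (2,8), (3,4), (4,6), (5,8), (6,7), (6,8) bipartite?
Yes. Partition: {1, 2, 3, 5, 6}, {4, 7, 8}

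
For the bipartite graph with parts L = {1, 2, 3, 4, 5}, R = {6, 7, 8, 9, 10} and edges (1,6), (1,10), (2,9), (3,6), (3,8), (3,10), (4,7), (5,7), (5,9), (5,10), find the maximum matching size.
5 (matching: (1,6), (2,9), (3,8), (4,7), (5,10); upper bound min(|L|,|R|) = min(5,5) = 5)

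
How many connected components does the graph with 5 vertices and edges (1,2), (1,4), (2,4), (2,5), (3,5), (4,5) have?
1 (components: {1, 2, 3, 4, 5})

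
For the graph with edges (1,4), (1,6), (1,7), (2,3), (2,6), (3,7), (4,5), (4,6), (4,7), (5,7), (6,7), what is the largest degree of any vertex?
5 (attained at vertex 7)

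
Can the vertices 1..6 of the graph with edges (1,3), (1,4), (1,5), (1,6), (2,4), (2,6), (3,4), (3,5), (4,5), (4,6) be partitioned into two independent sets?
No (odd cycle of length 3: 3 -> 1 -> 4 -> 3)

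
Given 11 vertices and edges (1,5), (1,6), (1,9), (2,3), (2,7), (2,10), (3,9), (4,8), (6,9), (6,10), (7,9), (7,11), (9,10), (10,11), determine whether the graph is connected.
No, it has 2 components: {1, 2, 3, 5, 6, 7, 9, 10, 11}, {4, 8}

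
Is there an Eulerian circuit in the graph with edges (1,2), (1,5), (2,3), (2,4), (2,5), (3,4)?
Yes (the graph is connected and all 5 vertices have even degree)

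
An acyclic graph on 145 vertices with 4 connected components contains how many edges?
141 (Each of the 4 component trees on V_i vertices has V_i - 1 edges; summing gives V - C = 145 - 4 = 141)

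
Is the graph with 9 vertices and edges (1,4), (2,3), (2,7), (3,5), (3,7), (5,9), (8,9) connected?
No, it has 3 components: {1, 4}, {2, 3, 5, 7, 8, 9}, {6}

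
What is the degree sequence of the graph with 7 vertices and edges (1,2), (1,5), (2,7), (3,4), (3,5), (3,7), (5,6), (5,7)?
[4, 3, 3, 2, 2, 1, 1] (degrees: deg(1)=2, deg(2)=2, deg(3)=3, deg(4)=1, deg(5)=4, deg(6)=1, deg(7)=3)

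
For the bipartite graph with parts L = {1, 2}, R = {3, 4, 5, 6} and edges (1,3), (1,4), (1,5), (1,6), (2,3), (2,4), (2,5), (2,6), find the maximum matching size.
2 (matching: (1,6), (2,5); upper bound min(|L|,|R|) = min(2,4) = 2)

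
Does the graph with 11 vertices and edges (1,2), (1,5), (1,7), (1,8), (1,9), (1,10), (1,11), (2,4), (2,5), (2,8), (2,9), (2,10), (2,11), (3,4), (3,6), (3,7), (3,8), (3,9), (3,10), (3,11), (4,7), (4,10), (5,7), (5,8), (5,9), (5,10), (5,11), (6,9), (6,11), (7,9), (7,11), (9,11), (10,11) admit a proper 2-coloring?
No (odd cycle of length 3: 11 -> 1 -> 2 -> 11)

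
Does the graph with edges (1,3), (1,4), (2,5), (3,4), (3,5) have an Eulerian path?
Yes (the graph is connected and exactly 2 vertices have odd degree: {2, 3}; any Eulerian path must start and end at those)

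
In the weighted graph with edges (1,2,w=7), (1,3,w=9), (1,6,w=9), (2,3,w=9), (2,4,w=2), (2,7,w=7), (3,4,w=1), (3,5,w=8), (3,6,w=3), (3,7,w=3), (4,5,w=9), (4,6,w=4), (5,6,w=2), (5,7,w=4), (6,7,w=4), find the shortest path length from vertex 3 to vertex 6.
3 (path: 3 -> 6; weights 3 = 3)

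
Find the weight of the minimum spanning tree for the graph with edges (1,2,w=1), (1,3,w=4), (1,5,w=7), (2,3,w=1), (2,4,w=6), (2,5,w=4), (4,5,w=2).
8 (MST edges: (1,2,w=1), (2,3,w=1), (2,5,w=4), (4,5,w=2); sum of weights 1 + 1 + 4 + 2 = 8)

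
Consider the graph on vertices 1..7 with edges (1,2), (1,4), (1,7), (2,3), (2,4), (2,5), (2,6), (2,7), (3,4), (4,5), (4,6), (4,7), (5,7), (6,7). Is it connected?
Yes (BFS from 1 visits [1, 2, 4, 7, 3, 5, 6] — all 7 vertices reached)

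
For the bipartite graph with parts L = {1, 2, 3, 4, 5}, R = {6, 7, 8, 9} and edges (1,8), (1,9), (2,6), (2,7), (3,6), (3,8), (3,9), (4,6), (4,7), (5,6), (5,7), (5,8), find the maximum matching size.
4 (matching: (1,9), (2,7), (3,8), (4,6); upper bound min(|L|,|R|) = min(5,4) = 4)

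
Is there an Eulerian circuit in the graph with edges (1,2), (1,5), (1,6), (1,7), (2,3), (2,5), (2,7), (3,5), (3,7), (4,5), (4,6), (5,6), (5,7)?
No (2 vertices have odd degree: {3, 6}; Eulerian circuit requires 0)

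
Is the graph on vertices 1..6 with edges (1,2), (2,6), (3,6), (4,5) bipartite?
Yes. Partition: {1, 4, 6}, {2, 3, 5}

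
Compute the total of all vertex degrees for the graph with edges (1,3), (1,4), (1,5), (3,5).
8 (handshake: sum of degrees = 2|E| = 2 x 4 = 8)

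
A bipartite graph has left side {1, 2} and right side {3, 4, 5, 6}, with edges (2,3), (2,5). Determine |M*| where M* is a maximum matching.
1 (matching: (2,5); upper bound min(|L|,|R|) = min(2,4) = 2)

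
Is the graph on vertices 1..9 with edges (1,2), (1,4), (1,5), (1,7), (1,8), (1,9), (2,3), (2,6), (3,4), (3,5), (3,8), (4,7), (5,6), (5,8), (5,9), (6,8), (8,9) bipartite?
No (odd cycle of length 3: 9 -> 1 -> 5 -> 9)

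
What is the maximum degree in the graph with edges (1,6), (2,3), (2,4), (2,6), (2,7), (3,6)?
4 (attained at vertex 2)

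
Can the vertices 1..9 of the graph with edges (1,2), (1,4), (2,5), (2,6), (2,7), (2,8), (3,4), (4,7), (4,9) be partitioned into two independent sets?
Yes. Partition: {1, 3, 5, 6, 7, 8, 9}, {2, 4}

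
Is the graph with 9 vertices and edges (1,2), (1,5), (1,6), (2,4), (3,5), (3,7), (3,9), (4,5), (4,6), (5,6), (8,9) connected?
Yes (BFS from 1 visits [1, 2, 5, 6, 4, 3, 7, 9, 8] — all 9 vertices reached)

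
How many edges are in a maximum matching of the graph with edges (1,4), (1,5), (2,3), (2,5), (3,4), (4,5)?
2 (matching: (2,5), (3,4); upper bound floor(n/2) = floor(5/2) = 2)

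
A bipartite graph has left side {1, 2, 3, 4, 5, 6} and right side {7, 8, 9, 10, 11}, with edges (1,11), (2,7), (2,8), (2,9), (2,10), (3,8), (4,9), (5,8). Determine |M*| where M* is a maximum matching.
4 (matching: (1,11), (2,10), (3,8), (4,9); upper bound min(|L|,|R|) = min(6,5) = 5)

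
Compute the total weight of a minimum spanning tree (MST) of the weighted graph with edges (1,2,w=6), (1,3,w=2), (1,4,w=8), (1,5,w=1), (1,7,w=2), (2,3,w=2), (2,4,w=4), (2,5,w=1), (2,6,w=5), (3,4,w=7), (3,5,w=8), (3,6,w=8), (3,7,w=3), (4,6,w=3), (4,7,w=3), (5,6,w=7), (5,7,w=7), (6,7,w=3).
12 (MST edges: (1,3,w=2), (1,5,w=1), (1,7,w=2), (2,5,w=1), (4,6,w=3), (4,7,w=3); sum of weights 2 + 1 + 2 + 1 + 3 + 3 = 12)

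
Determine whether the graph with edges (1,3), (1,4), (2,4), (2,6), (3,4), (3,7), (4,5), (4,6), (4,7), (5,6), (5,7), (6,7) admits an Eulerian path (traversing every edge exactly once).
Yes (the graph is connected and exactly 2 vertices have odd degree: {3, 5}; any Eulerian path must start and end at those)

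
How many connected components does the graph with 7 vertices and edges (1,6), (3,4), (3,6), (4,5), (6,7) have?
2 (components: {1, 3, 4, 5, 6, 7}, {2})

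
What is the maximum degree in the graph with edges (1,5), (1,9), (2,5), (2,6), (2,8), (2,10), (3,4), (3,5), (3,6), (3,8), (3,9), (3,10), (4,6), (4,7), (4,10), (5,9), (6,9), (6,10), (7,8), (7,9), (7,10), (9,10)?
6 (attained at vertices 3, 9, 10)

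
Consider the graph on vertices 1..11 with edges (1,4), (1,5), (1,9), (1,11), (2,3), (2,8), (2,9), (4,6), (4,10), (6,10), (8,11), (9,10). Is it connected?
No, it has 2 components: {1, 2, 3, 4, 5, 6, 8, 9, 10, 11}, {7}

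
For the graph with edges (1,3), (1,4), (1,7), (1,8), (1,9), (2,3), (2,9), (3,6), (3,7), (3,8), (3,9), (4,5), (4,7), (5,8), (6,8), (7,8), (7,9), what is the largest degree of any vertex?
6 (attained at vertex 3)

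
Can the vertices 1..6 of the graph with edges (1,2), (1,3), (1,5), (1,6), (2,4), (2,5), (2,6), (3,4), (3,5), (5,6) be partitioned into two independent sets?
No (odd cycle of length 3: 3 -> 1 -> 5 -> 3)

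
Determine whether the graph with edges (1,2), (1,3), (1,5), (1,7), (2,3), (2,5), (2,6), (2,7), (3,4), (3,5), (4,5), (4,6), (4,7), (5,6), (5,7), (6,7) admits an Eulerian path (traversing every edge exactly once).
Yes (the graph is connected and exactly 2 vertices have odd degree: {2, 7}; any Eulerian path must start and end at those)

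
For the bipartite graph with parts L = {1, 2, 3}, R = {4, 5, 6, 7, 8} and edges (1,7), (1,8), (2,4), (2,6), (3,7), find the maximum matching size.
3 (matching: (1,8), (2,6), (3,7); upper bound min(|L|,|R|) = min(3,5) = 3)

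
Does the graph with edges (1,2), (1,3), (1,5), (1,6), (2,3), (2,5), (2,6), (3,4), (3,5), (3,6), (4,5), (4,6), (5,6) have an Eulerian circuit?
No (4 vertices have odd degree: {3, 4, 5, 6}; Eulerian circuit requires 0)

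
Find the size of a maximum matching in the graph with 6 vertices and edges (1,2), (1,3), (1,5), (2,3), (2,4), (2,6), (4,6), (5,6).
3 (matching: (1,3), (2,4), (5,6); upper bound floor(n/2) = floor(6/2) = 3)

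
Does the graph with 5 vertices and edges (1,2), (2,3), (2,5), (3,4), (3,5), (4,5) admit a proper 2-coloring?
No (odd cycle of length 3: 3 -> 2 -> 5 -> 3)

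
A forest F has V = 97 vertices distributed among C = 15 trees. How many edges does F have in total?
82 (Each of the 15 component trees on V_i vertices has V_i - 1 edges; summing gives V - C = 97 - 15 = 82)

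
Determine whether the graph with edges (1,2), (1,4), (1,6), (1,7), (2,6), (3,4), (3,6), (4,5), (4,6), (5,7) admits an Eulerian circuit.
Yes (the graph is connected and all 7 vertices have even degree)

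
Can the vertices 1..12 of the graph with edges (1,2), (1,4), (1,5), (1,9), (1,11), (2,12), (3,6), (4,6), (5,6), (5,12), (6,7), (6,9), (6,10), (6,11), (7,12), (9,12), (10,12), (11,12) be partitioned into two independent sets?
Yes. Partition: {1, 6, 8, 12}, {2, 3, 4, 5, 7, 9, 10, 11}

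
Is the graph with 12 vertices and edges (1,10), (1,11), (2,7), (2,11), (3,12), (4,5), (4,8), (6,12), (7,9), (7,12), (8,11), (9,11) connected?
Yes (BFS from 1 visits [1, 10, 11, 2, 8, 9, 7, 4, 12, 5, 3, 6] — all 12 vertices reached)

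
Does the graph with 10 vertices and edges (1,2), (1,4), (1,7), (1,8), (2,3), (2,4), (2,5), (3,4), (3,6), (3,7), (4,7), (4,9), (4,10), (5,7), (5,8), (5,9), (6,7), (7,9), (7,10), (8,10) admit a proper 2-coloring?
No (odd cycle of length 3: 2 -> 1 -> 4 -> 2)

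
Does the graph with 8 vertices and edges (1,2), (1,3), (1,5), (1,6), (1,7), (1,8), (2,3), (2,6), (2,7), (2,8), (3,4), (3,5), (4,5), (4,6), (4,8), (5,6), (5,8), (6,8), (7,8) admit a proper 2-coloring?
No (odd cycle of length 3: 2 -> 1 -> 6 -> 2)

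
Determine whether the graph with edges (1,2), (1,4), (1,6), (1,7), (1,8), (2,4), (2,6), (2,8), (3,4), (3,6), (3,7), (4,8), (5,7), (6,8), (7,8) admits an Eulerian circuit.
No (4 vertices have odd degree: {1, 3, 5, 8}; Eulerian circuit requires 0)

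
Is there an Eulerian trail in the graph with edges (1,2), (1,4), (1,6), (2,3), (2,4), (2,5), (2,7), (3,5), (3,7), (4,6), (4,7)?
No (4 vertices have odd degree: {1, 2, 3, 7}; Eulerian path requires 0 or 2)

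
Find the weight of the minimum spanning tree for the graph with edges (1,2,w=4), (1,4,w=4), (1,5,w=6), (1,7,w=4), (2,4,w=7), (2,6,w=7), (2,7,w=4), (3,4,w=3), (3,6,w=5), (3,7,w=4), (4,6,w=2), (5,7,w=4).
21 (MST edges: (1,2,w=4), (1,4,w=4), (1,7,w=4), (3,4,w=3), (4,6,w=2), (5,7,w=4); sum of weights 4 + 4 + 4 + 3 + 2 + 4 = 21)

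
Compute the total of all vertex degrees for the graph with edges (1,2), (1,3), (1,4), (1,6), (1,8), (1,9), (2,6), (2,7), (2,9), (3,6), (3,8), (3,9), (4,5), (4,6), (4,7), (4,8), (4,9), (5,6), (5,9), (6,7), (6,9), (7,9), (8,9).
46 (handshake: sum of degrees = 2|E| = 2 x 23 = 46)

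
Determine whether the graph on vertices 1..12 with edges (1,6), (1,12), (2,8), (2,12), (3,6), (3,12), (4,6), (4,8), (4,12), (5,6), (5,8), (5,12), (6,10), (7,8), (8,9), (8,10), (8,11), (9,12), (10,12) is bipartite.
Yes. Partition: {1, 2, 3, 4, 5, 7, 9, 10, 11}, {6, 8, 12}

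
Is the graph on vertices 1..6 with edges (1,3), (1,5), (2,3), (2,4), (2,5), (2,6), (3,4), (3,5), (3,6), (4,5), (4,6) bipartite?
No (odd cycle of length 3: 3 -> 1 -> 5 -> 3)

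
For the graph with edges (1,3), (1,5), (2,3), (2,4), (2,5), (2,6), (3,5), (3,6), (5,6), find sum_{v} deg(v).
18 (handshake: sum of degrees = 2|E| = 2 x 9 = 18)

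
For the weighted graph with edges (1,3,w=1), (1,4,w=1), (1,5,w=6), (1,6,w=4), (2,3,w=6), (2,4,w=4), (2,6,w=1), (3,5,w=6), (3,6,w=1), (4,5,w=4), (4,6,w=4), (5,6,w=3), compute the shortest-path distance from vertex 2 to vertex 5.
4 (path: 2 -> 6 -> 5; weights 1 + 3 = 4)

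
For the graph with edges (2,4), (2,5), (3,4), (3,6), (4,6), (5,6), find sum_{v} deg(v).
12 (handshake: sum of degrees = 2|E| = 2 x 6 = 12)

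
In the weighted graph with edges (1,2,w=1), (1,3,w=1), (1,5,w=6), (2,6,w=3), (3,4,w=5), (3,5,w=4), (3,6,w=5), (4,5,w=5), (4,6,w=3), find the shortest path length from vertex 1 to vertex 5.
5 (path: 1 -> 3 -> 5; weights 1 + 4 = 5)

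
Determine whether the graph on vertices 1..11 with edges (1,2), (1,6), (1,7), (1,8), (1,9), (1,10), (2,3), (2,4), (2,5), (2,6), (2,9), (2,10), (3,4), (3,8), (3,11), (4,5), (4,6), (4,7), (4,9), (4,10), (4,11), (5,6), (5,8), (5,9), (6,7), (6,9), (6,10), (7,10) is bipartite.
No (odd cycle of length 3: 7 -> 1 -> 6 -> 7)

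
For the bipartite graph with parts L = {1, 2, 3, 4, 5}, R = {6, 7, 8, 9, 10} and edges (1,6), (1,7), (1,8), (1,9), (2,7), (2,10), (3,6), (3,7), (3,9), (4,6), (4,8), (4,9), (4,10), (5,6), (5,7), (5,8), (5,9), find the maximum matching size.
5 (matching: (1,9), (2,10), (3,7), (4,8), (5,6); upper bound min(|L|,|R|) = min(5,5) = 5)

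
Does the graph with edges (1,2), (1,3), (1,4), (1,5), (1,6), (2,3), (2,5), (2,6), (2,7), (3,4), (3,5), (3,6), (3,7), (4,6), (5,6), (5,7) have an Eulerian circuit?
No (6 vertices have odd degree: {1, 2, 4, 5, 6, 7}; Eulerian circuit requires 0)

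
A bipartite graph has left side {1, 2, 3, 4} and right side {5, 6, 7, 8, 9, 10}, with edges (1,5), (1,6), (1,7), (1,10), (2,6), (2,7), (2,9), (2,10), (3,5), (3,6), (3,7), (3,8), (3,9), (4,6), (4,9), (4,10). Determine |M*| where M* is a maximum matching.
4 (matching: (1,10), (2,7), (3,8), (4,9); upper bound min(|L|,|R|) = min(4,6) = 4)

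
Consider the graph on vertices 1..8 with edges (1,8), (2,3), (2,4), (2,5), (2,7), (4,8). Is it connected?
No, it has 2 components: {1, 2, 3, 4, 5, 7, 8}, {6}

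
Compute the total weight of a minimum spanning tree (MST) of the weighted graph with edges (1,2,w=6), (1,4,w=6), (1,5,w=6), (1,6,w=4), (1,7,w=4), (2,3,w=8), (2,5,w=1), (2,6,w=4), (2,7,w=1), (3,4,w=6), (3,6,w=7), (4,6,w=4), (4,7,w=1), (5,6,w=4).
17 (MST edges: (1,6,w=4), (1,7,w=4), (2,5,w=1), (2,7,w=1), (3,4,w=6), (4,7,w=1); sum of weights 4 + 4 + 1 + 1 + 6 + 1 = 17)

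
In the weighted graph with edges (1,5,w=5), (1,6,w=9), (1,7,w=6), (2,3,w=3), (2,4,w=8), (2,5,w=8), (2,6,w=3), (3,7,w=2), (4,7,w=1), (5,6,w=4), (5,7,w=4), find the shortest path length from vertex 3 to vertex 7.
2 (path: 3 -> 7; weights 2 = 2)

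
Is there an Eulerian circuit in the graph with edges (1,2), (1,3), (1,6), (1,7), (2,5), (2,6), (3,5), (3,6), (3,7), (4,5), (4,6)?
No (2 vertices have odd degree: {2, 5}; Eulerian circuit requires 0)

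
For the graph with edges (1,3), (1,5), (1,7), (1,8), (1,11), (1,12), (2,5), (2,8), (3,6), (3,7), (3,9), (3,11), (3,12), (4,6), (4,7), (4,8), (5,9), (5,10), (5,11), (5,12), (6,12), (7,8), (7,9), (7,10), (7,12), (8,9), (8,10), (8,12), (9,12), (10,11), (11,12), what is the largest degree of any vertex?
8 (attained at vertex 12)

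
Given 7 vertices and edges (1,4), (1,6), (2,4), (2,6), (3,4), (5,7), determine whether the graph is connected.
No, it has 2 components: {1, 2, 3, 4, 6}, {5, 7}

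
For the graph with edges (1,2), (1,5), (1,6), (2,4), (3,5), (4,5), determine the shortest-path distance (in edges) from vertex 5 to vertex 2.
2 (path: 5 -> 4 -> 2, 2 edges)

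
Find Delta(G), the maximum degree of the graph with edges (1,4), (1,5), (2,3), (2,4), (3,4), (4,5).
4 (attained at vertex 4)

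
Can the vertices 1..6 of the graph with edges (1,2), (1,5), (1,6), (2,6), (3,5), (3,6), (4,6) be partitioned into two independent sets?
No (odd cycle of length 3: 6 -> 1 -> 2 -> 6)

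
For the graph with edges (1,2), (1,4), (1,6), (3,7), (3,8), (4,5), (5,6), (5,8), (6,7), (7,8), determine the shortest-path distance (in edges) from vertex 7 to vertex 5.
2 (path: 7 -> 6 -> 5, 2 edges)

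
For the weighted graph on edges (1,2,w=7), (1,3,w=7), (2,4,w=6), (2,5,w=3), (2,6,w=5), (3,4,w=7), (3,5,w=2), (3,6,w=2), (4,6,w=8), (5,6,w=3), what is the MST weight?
20 (MST edges: (1,3,w=7), (2,4,w=6), (2,5,w=3), (3,5,w=2), (3,6,w=2); sum of weights 7 + 6 + 3 + 2 + 2 = 20)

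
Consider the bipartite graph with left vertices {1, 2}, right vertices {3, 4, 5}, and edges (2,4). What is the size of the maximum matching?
1 (matching: (2,4); upper bound min(|L|,|R|) = min(2,3) = 2)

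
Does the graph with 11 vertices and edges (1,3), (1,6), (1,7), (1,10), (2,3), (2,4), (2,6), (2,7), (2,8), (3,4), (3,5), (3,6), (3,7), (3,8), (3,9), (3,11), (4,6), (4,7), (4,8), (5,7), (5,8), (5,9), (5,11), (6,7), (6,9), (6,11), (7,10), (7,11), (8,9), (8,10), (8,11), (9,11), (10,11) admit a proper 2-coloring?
No (odd cycle of length 3: 10 -> 1 -> 7 -> 10)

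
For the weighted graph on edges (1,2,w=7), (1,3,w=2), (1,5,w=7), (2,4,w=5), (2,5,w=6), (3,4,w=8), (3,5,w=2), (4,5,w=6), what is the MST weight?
15 (MST edges: (1,3,w=2), (2,4,w=5), (2,5,w=6), (3,5,w=2); sum of weights 2 + 5 + 6 + 2 = 15)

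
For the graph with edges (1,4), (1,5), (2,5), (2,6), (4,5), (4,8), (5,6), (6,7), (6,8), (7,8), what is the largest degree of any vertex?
4 (attained at vertices 5, 6)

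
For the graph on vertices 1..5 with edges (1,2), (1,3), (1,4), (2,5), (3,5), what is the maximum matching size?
2 (matching: (1,4), (3,5); upper bound floor(n/2) = floor(5/2) = 2)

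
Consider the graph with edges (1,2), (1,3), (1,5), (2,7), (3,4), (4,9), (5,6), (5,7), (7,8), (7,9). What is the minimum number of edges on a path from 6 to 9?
3 (path: 6 -> 5 -> 7 -> 9, 3 edges)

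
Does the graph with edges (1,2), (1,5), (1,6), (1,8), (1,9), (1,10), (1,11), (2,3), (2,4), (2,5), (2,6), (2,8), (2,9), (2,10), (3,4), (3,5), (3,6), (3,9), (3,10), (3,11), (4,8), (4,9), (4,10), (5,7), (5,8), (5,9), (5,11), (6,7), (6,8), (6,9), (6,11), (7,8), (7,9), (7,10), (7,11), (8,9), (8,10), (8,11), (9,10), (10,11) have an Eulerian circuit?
No (8 vertices have odd degree: {1, 3, 4, 5, 6, 8, 9, 11}; Eulerian circuit requires 0)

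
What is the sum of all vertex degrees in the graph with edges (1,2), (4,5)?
4 (handshake: sum of degrees = 2|E| = 2 x 2 = 4)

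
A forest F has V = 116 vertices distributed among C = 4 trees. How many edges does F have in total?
112 (Each of the 4 component trees on V_i vertices has V_i - 1 edges; summing gives V - C = 116 - 4 = 112)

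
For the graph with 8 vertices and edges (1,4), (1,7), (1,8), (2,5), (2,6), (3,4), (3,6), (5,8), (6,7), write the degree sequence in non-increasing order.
[3, 3, 2, 2, 2, 2, 2, 2] (degrees: deg(1)=3, deg(2)=2, deg(3)=2, deg(4)=2, deg(5)=2, deg(6)=3, deg(7)=2, deg(8)=2)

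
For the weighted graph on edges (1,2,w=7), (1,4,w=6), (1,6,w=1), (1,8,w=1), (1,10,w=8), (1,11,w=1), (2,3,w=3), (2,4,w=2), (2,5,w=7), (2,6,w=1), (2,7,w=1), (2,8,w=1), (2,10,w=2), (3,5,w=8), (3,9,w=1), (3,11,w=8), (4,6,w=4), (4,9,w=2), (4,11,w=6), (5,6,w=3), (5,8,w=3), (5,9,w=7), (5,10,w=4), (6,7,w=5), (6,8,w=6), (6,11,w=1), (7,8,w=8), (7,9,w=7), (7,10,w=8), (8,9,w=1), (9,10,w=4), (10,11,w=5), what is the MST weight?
14 (MST edges: (1,6,w=1), (1,8,w=1), (1,11,w=1), (2,4,w=2), (2,6,w=1), (2,7,w=1), (2,10,w=2), (3,9,w=1), (5,8,w=3), (8,9,w=1); sum of weights 1 + 1 + 1 + 2 + 1 + 1 + 2 + 1 + 3 + 1 = 14)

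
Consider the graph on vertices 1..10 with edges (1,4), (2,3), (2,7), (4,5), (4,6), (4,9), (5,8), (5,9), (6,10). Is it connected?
No, it has 2 components: {1, 4, 5, 6, 8, 9, 10}, {2, 3, 7}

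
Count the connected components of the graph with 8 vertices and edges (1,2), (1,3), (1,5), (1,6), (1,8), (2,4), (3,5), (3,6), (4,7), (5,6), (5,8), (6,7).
1 (components: {1, 2, 3, 4, 5, 6, 7, 8})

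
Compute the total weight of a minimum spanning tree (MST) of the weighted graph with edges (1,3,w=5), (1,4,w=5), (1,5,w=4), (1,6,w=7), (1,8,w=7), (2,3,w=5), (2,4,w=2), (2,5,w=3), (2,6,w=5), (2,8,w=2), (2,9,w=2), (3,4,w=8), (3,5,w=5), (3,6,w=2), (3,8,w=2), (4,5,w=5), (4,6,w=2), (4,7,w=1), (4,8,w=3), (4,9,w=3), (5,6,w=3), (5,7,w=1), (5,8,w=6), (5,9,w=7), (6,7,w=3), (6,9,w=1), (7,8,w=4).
15 (MST edges: (1,5,w=4), (2,4,w=2), (2,8,w=2), (2,9,w=2), (3,6,w=2), (4,7,w=1), (5,7,w=1), (6,9,w=1); sum of weights 4 + 2 + 2 + 2 + 2 + 1 + 1 + 1 = 15)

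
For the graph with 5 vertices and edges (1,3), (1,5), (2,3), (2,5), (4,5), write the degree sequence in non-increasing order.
[3, 2, 2, 2, 1] (degrees: deg(1)=2, deg(2)=2, deg(3)=2, deg(4)=1, deg(5)=3)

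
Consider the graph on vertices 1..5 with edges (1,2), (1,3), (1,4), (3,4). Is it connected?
No, it has 2 components: {1, 2, 3, 4}, {5}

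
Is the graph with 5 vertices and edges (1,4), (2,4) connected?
No, it has 3 components: {1, 2, 4}, {3}, {5}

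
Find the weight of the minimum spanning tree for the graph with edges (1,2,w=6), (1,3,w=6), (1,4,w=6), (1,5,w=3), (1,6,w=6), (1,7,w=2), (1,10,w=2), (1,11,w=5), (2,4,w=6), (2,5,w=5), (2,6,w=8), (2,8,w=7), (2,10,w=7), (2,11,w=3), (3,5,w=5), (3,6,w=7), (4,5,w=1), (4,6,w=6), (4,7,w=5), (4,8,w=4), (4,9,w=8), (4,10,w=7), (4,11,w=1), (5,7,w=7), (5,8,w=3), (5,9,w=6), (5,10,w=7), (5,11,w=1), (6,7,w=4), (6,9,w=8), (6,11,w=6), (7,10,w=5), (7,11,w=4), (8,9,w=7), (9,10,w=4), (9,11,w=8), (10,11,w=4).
28 (MST edges: (1,5,w=3), (1,7,w=2), (1,10,w=2), (2,11,w=3), (3,5,w=5), (4,5,w=1), (4,11,w=1), (5,8,w=3), (6,7,w=4), (9,10,w=4); sum of weights 3 + 2 + 2 + 3 + 5 + 1 + 1 + 3 + 4 + 4 = 28)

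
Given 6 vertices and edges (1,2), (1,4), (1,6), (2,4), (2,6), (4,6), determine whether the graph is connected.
No, it has 3 components: {1, 2, 4, 6}, {3}, {5}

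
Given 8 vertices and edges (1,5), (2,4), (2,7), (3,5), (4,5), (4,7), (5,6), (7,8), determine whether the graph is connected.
Yes (BFS from 1 visits [1, 5, 3, 4, 6, 2, 7, 8] — all 8 vertices reached)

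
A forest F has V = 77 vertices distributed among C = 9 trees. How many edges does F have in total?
68 (Each of the 9 component trees on V_i vertices has V_i - 1 edges; summing gives V - C = 77 - 9 = 68)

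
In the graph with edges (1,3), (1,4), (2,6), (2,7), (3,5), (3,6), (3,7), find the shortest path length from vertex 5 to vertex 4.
3 (path: 5 -> 3 -> 1 -> 4, 3 edges)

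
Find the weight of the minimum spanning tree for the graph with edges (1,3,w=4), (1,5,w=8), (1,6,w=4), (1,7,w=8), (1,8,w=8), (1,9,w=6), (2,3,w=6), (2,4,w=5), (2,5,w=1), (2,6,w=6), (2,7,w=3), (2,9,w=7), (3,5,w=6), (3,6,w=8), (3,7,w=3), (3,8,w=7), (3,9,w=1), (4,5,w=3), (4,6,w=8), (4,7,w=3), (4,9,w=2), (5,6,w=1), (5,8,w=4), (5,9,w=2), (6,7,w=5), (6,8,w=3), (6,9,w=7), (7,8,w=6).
17 (MST edges: (1,3,w=4), (2,5,w=1), (2,7,w=3), (3,9,w=1), (4,9,w=2), (5,6,w=1), (5,9,w=2), (6,8,w=3); sum of weights 4 + 1 + 3 + 1 + 2 + 1 + 2 + 3 = 17)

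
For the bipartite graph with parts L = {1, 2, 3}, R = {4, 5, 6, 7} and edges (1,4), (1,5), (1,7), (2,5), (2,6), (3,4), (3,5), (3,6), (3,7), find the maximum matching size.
3 (matching: (1,7), (2,6), (3,5); upper bound min(|L|,|R|) = min(3,4) = 3)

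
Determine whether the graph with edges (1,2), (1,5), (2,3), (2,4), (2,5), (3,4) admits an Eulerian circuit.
Yes (the graph is connected and all 5 vertices have even degree)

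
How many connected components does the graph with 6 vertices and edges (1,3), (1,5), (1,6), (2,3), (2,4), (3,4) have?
1 (components: {1, 2, 3, 4, 5, 6})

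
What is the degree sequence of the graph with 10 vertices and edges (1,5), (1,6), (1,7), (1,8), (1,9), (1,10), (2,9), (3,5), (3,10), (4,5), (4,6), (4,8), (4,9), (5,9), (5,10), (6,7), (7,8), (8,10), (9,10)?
[6, 5, 5, 5, 4, 4, 3, 3, 2, 1] (degrees: deg(1)=6, deg(2)=1, deg(3)=2, deg(4)=4, deg(5)=5, deg(6)=3, deg(7)=3, deg(8)=4, deg(9)=5, deg(10)=5)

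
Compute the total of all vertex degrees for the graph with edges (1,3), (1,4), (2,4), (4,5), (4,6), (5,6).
12 (handshake: sum of degrees = 2|E| = 2 x 6 = 12)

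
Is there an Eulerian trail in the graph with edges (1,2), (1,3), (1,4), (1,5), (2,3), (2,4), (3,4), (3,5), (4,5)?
Yes (the graph is connected and exactly 2 vertices have odd degree: {2, 5}; any Eulerian path must start and end at those)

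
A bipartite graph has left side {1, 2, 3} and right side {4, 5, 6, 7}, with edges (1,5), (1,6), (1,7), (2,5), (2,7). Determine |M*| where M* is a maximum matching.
2 (matching: (1,6), (2,7); upper bound min(|L|,|R|) = min(3,4) = 3)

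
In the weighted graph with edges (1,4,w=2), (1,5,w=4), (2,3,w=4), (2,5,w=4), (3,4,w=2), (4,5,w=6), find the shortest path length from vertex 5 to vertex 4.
6 (path: 5 -> 4; weights 6 = 6)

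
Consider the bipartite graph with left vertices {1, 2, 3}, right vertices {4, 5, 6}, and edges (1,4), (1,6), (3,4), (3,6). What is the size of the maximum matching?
2 (matching: (1,6), (3,4); upper bound min(|L|,|R|) = min(3,3) = 3)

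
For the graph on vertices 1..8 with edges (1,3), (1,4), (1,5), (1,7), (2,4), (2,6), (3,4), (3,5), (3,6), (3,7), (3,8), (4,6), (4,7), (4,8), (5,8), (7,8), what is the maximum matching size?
4 (matching: (1,7), (2,6), (3,4), (5,8); upper bound floor(n/2) = floor(8/2) = 4)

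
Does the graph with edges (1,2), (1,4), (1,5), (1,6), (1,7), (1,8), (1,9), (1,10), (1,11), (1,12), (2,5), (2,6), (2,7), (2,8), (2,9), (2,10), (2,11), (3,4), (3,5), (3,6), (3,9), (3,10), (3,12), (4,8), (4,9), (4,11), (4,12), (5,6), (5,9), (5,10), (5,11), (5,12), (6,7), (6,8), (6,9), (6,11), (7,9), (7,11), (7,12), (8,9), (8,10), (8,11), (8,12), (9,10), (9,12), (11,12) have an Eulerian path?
Yes — and in fact it has an Eulerian circuit (the graph is connected and all 12 vertices have even degree)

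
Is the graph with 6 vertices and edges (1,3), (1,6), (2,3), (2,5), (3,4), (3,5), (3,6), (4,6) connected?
Yes (BFS from 1 visits [1, 3, 6, 2, 4, 5] — all 6 vertices reached)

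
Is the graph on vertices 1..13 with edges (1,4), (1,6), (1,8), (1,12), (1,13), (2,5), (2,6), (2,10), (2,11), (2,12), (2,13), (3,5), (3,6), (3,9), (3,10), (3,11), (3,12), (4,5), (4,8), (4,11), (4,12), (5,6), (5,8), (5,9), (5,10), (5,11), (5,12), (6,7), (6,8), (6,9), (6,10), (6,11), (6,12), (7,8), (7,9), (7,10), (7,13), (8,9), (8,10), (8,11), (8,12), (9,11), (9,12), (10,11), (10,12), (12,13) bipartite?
No (odd cycle of length 3: 8 -> 1 -> 4 -> 8)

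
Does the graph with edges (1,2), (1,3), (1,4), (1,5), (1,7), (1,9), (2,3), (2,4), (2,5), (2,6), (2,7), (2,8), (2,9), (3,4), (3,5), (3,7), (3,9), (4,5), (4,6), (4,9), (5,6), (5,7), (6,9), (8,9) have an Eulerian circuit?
Yes (the graph is connected and all 9 vertices have even degree)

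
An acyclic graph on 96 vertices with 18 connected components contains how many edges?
78 (Each of the 18 component trees on V_i vertices has V_i - 1 edges; summing gives V - C = 96 - 18 = 78)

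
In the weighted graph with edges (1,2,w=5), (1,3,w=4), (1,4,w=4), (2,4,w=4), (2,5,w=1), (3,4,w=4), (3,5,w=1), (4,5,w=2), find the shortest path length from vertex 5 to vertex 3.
1 (path: 5 -> 3; weights 1 = 1)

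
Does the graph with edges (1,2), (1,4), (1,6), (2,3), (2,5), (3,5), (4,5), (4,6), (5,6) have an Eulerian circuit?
No (4 vertices have odd degree: {1, 2, 4, 6}; Eulerian circuit requires 0)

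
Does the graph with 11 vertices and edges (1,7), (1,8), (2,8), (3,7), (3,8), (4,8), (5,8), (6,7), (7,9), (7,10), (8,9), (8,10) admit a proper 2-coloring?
Yes. Partition: {1, 2, 3, 4, 5, 6, 9, 10, 11}, {7, 8}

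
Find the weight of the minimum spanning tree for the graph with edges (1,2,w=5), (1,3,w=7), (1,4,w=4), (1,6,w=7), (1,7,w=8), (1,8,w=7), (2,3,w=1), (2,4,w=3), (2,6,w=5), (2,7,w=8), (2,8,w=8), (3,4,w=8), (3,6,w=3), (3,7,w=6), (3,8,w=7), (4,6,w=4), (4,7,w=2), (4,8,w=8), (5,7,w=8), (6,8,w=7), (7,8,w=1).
22 (MST edges: (1,4,w=4), (2,3,w=1), (2,4,w=3), (3,6,w=3), (4,7,w=2), (5,7,w=8), (7,8,w=1); sum of weights 4 + 1 + 3 + 3 + 2 + 8 + 1 = 22)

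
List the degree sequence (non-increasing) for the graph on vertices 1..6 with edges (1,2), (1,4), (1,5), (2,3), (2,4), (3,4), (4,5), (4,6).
[5, 3, 3, 2, 2, 1] (degrees: deg(1)=3, deg(2)=3, deg(3)=2, deg(4)=5, deg(5)=2, deg(6)=1)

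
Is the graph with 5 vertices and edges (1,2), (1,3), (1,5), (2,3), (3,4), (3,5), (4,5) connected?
Yes (BFS from 1 visits [1, 2, 3, 5, 4] — all 5 vertices reached)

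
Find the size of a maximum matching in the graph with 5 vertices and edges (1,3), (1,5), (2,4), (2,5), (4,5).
2 (matching: (1,5), (2,4); upper bound floor(n/2) = floor(5/2) = 2)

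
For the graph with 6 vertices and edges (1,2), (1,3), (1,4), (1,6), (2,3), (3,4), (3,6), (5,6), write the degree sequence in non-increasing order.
[4, 4, 3, 2, 2, 1] (degrees: deg(1)=4, deg(2)=2, deg(3)=4, deg(4)=2, deg(5)=1, deg(6)=3)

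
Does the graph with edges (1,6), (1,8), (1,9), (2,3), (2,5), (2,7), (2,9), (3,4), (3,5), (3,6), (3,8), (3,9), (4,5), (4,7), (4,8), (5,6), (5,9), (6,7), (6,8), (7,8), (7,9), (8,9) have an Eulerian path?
No (4 vertices have odd degree: {1, 5, 6, 7}; Eulerian path requires 0 or 2)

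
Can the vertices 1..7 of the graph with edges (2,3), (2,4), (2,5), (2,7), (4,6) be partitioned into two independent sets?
Yes. Partition: {1, 2, 6}, {3, 4, 5, 7}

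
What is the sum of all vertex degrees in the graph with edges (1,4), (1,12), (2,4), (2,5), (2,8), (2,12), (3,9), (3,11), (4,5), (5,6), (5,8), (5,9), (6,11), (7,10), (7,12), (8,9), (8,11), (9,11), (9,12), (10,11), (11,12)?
42 (handshake: sum of degrees = 2|E| = 2 x 21 = 42)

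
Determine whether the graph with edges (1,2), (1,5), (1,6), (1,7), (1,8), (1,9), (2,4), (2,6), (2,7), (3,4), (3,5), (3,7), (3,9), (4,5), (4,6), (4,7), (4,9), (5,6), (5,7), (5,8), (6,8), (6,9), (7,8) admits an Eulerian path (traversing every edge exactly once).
Yes — and in fact it has an Eulerian circuit (the graph is connected and all 9 vertices have even degree)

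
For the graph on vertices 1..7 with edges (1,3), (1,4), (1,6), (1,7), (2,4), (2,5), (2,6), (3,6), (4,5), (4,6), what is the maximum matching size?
3 (matching: (1,7), (2,6), (4,5); upper bound floor(n/2) = floor(7/2) = 3)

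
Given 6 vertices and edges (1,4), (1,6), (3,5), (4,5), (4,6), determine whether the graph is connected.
No, it has 2 components: {1, 3, 4, 5, 6}, {2}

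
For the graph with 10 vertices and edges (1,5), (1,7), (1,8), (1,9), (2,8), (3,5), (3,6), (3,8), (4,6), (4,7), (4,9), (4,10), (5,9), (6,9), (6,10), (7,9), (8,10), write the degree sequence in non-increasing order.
[5, 4, 4, 4, 4, 3, 3, 3, 3, 1] (degrees: deg(1)=4, deg(2)=1, deg(3)=3, deg(4)=4, deg(5)=3, deg(6)=4, deg(7)=3, deg(8)=4, deg(9)=5, deg(10)=3)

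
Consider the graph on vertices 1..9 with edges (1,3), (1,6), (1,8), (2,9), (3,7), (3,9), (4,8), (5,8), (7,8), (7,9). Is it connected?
Yes (BFS from 1 visits [1, 3, 6, 8, 7, 9, 4, 5, 2] — all 9 vertices reached)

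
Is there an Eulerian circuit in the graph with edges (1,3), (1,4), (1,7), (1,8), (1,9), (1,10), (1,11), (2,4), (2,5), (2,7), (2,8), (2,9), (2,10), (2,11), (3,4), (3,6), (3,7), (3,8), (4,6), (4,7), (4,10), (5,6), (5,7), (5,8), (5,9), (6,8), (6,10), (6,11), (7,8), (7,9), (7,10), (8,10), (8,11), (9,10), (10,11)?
No (6 vertices have odd degree: {1, 2, 3, 5, 9, 11}; Eulerian circuit requires 0)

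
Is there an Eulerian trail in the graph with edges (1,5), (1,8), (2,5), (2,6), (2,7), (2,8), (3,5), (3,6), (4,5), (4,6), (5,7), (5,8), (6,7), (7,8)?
Yes — and in fact it has an Eulerian circuit (the graph is connected and all 8 vertices have even degree)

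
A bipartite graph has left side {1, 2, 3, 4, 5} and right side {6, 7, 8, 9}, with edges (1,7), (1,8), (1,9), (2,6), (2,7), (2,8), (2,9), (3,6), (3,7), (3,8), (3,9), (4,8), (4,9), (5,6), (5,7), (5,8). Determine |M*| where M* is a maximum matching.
4 (matching: (1,9), (2,8), (3,7), (5,6); upper bound min(|L|,|R|) = min(5,4) = 4)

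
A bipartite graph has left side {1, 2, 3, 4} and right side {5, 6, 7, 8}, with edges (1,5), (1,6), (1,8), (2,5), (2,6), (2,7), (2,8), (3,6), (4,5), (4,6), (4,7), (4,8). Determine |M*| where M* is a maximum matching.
4 (matching: (1,8), (2,7), (3,6), (4,5); upper bound min(|L|,|R|) = min(4,4) = 4)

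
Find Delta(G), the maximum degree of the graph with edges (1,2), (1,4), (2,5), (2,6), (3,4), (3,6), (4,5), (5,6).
3 (attained at vertices 2, 4, 5, 6)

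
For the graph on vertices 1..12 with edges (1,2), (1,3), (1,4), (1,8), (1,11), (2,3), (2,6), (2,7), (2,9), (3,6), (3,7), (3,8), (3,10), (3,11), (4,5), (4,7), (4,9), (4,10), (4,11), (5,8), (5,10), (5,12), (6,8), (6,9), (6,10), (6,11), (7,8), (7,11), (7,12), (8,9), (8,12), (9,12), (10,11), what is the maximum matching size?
6 (matching: (1,4), (2,9), (3,7), (5,10), (6,11), (8,12); upper bound floor(n/2) = floor(12/2) = 6)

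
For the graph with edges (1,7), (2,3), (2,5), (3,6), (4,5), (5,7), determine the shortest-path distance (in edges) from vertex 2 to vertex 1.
3 (path: 2 -> 5 -> 7 -> 1, 3 edges)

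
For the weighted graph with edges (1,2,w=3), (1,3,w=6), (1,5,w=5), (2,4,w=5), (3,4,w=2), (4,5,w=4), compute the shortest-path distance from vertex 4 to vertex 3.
2 (path: 4 -> 3; weights 2 = 2)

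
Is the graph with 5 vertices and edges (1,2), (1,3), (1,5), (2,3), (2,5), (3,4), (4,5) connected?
Yes (BFS from 1 visits [1, 2, 3, 5, 4] — all 5 vertices reached)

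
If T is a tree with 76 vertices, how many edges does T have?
75 (A tree on V vertices has V - 1 edges, so 76 - 1 = 75)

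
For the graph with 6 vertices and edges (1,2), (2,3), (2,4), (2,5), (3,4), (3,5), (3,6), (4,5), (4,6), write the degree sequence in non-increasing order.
[4, 4, 4, 3, 2, 1] (degrees: deg(1)=1, deg(2)=4, deg(3)=4, deg(4)=4, deg(5)=3, deg(6)=2)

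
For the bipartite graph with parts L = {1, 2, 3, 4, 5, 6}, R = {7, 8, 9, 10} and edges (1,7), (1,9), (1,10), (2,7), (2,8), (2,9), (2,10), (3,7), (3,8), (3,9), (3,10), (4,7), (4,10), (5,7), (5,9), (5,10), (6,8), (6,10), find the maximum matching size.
4 (matching: (1,10), (2,9), (3,8), (4,7); upper bound min(|L|,|R|) = min(6,4) = 4)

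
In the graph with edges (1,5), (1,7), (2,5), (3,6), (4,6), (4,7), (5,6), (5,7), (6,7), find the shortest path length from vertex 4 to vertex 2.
3 (path: 4 -> 7 -> 5 -> 2, 3 edges)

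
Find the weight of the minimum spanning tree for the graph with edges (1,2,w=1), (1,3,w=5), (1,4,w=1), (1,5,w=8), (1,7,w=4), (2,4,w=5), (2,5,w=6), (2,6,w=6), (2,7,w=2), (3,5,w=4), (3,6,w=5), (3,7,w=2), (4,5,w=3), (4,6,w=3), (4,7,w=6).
12 (MST edges: (1,2,w=1), (1,4,w=1), (2,7,w=2), (3,7,w=2), (4,5,w=3), (4,6,w=3); sum of weights 1 + 1 + 2 + 2 + 3 + 3 = 12)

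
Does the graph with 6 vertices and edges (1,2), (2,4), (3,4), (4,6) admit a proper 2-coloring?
Yes. Partition: {1, 4, 5}, {2, 3, 6}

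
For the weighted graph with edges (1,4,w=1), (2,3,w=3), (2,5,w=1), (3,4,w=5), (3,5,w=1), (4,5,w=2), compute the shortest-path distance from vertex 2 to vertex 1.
4 (path: 2 -> 5 -> 4 -> 1; weights 1 + 2 + 1 = 4)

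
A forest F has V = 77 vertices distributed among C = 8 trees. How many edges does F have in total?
69 (Each of the 8 component trees on V_i vertices has V_i - 1 edges; summing gives V - C = 77 - 8 = 69)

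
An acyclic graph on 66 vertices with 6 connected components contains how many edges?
60 (Each of the 6 component trees on V_i vertices has V_i - 1 edges; summing gives V - C = 66 - 6 = 60)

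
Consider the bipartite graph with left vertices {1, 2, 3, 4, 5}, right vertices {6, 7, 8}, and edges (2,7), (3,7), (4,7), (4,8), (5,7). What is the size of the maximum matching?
2 (matching: (2,7), (4,8); upper bound min(|L|,|R|) = min(5,3) = 3)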